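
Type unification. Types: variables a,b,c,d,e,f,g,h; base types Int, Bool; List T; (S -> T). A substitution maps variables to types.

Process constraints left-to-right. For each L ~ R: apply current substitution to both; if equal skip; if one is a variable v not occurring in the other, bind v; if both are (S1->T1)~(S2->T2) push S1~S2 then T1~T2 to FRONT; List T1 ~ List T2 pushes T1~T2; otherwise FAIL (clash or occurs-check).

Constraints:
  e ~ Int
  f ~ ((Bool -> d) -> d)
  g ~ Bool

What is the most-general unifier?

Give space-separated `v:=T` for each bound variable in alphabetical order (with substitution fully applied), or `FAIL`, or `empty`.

Answer: e:=Int f:=((Bool -> d) -> d) g:=Bool

Derivation:
step 1: unify e ~ Int  [subst: {-} | 2 pending]
  bind e := Int
step 2: unify f ~ ((Bool -> d) -> d)  [subst: {e:=Int} | 1 pending]
  bind f := ((Bool -> d) -> d)
step 3: unify g ~ Bool  [subst: {e:=Int, f:=((Bool -> d) -> d)} | 0 pending]
  bind g := Bool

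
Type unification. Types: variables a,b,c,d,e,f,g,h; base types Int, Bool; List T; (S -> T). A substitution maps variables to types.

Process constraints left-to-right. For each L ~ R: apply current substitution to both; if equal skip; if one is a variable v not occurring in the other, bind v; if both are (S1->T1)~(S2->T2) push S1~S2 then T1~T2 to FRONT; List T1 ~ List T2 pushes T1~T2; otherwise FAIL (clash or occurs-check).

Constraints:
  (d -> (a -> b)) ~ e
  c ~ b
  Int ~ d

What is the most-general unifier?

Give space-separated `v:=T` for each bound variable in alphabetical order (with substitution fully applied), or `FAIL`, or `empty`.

Answer: c:=b d:=Int e:=(Int -> (a -> b))

Derivation:
step 1: unify (d -> (a -> b)) ~ e  [subst: {-} | 2 pending]
  bind e := (d -> (a -> b))
step 2: unify c ~ b  [subst: {e:=(d -> (a -> b))} | 1 pending]
  bind c := b
step 3: unify Int ~ d  [subst: {e:=(d -> (a -> b)), c:=b} | 0 pending]
  bind d := Int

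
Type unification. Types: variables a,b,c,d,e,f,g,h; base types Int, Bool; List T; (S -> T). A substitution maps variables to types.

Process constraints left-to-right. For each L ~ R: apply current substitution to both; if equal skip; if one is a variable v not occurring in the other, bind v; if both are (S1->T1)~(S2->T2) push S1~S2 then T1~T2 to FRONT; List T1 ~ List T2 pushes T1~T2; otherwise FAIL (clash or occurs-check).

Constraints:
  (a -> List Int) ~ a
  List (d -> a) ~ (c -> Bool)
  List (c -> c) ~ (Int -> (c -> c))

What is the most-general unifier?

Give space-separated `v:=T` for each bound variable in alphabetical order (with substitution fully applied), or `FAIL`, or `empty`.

step 1: unify (a -> List Int) ~ a  [subst: {-} | 2 pending]
  occurs-check fail

Answer: FAIL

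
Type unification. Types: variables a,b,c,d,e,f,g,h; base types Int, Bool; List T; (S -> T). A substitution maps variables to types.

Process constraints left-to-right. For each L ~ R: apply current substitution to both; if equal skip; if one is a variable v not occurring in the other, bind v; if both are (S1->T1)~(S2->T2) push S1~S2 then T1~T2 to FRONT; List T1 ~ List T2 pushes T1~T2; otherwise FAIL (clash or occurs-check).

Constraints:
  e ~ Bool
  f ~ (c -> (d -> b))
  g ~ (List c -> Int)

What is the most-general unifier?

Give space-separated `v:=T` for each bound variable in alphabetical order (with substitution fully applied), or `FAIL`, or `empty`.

Answer: e:=Bool f:=(c -> (d -> b)) g:=(List c -> Int)

Derivation:
step 1: unify e ~ Bool  [subst: {-} | 2 pending]
  bind e := Bool
step 2: unify f ~ (c -> (d -> b))  [subst: {e:=Bool} | 1 pending]
  bind f := (c -> (d -> b))
step 3: unify g ~ (List c -> Int)  [subst: {e:=Bool, f:=(c -> (d -> b))} | 0 pending]
  bind g := (List c -> Int)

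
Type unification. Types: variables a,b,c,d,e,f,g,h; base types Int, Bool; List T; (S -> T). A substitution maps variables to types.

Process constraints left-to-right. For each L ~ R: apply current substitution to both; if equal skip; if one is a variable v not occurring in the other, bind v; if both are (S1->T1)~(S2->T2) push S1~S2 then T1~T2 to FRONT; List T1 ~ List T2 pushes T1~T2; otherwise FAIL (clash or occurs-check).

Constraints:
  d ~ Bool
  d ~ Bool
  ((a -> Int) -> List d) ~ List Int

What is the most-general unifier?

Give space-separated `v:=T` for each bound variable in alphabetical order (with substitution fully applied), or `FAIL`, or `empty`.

Answer: FAIL

Derivation:
step 1: unify d ~ Bool  [subst: {-} | 2 pending]
  bind d := Bool
step 2: unify Bool ~ Bool  [subst: {d:=Bool} | 1 pending]
  -> identical, skip
step 3: unify ((a -> Int) -> List Bool) ~ List Int  [subst: {d:=Bool} | 0 pending]
  clash: ((a -> Int) -> List Bool) vs List Int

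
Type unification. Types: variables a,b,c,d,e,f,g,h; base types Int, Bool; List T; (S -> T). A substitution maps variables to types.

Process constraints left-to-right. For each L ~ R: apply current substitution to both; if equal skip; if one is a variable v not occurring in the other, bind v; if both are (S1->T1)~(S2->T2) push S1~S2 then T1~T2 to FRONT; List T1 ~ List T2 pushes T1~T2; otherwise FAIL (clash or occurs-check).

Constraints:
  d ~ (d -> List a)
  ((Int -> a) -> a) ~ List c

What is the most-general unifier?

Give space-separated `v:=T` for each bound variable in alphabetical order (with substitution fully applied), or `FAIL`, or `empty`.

Answer: FAIL

Derivation:
step 1: unify d ~ (d -> List a)  [subst: {-} | 1 pending]
  occurs-check fail: d in (d -> List a)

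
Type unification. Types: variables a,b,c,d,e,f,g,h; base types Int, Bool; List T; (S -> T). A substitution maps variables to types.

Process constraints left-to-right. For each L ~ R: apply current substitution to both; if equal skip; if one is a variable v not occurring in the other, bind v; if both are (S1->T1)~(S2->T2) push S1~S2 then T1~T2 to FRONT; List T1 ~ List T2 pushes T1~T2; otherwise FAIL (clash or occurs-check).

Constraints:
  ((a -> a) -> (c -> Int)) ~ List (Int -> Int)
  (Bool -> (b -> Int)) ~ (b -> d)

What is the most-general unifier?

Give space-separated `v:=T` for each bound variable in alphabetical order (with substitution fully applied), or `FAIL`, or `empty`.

Answer: FAIL

Derivation:
step 1: unify ((a -> a) -> (c -> Int)) ~ List (Int -> Int)  [subst: {-} | 1 pending]
  clash: ((a -> a) -> (c -> Int)) vs List (Int -> Int)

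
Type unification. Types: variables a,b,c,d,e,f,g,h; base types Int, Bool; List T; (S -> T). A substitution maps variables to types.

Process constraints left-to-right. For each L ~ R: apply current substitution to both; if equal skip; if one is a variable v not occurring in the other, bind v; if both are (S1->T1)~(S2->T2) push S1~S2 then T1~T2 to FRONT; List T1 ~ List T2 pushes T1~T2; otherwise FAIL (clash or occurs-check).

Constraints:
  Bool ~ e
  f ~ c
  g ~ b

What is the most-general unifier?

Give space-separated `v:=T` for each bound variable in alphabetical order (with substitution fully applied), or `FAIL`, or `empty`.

step 1: unify Bool ~ e  [subst: {-} | 2 pending]
  bind e := Bool
step 2: unify f ~ c  [subst: {e:=Bool} | 1 pending]
  bind f := c
step 3: unify g ~ b  [subst: {e:=Bool, f:=c} | 0 pending]
  bind g := b

Answer: e:=Bool f:=c g:=b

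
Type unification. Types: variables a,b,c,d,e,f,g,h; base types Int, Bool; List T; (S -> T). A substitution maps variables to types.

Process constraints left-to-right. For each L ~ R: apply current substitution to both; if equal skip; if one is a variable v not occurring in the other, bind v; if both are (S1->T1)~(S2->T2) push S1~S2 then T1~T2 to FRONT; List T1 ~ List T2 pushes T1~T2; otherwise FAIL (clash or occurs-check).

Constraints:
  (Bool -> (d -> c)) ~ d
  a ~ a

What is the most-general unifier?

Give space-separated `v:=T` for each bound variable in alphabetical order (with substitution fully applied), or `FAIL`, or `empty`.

Answer: FAIL

Derivation:
step 1: unify (Bool -> (d -> c)) ~ d  [subst: {-} | 1 pending]
  occurs-check fail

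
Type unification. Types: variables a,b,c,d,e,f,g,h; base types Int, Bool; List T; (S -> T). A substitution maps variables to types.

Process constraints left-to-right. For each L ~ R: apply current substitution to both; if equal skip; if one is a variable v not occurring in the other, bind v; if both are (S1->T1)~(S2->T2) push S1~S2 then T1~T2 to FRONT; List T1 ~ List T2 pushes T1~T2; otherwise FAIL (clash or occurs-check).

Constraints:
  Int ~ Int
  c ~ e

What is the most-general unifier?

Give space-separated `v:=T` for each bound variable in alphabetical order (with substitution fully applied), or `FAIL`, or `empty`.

Answer: c:=e

Derivation:
step 1: unify Int ~ Int  [subst: {-} | 1 pending]
  -> identical, skip
step 2: unify c ~ e  [subst: {-} | 0 pending]
  bind c := e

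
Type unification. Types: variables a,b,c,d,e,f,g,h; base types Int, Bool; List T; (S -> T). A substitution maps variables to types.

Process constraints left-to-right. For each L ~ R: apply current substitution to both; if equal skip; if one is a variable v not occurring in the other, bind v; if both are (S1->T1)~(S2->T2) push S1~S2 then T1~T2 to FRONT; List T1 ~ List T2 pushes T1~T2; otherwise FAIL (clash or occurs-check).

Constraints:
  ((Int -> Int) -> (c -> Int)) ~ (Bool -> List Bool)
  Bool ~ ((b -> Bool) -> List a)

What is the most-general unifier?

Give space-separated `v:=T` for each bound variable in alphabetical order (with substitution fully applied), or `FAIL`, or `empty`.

step 1: unify ((Int -> Int) -> (c -> Int)) ~ (Bool -> List Bool)  [subst: {-} | 1 pending]
  -> decompose arrow: push (Int -> Int)~Bool, (c -> Int)~List Bool
step 2: unify (Int -> Int) ~ Bool  [subst: {-} | 2 pending]
  clash: (Int -> Int) vs Bool

Answer: FAIL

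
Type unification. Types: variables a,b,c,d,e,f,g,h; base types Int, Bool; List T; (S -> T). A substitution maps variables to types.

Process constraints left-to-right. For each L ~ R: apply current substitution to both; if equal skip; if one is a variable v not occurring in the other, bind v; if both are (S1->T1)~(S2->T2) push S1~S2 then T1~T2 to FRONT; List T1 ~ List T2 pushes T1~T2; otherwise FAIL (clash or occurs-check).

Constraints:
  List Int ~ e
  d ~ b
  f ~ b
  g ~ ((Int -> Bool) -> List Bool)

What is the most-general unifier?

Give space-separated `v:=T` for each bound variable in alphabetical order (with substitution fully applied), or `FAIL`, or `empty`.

Answer: d:=b e:=List Int f:=b g:=((Int -> Bool) -> List Bool)

Derivation:
step 1: unify List Int ~ e  [subst: {-} | 3 pending]
  bind e := List Int
step 2: unify d ~ b  [subst: {e:=List Int} | 2 pending]
  bind d := b
step 3: unify f ~ b  [subst: {e:=List Int, d:=b} | 1 pending]
  bind f := b
step 4: unify g ~ ((Int -> Bool) -> List Bool)  [subst: {e:=List Int, d:=b, f:=b} | 0 pending]
  bind g := ((Int -> Bool) -> List Bool)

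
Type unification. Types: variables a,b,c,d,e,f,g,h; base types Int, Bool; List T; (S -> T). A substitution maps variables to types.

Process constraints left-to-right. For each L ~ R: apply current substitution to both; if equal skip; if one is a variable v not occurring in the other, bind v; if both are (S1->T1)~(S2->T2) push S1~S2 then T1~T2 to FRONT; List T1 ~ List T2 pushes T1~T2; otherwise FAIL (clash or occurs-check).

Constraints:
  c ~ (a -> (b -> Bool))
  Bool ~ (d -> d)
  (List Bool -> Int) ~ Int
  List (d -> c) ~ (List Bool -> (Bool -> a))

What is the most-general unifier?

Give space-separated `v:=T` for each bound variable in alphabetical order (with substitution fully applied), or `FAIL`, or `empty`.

Answer: FAIL

Derivation:
step 1: unify c ~ (a -> (b -> Bool))  [subst: {-} | 3 pending]
  bind c := (a -> (b -> Bool))
step 2: unify Bool ~ (d -> d)  [subst: {c:=(a -> (b -> Bool))} | 2 pending]
  clash: Bool vs (d -> d)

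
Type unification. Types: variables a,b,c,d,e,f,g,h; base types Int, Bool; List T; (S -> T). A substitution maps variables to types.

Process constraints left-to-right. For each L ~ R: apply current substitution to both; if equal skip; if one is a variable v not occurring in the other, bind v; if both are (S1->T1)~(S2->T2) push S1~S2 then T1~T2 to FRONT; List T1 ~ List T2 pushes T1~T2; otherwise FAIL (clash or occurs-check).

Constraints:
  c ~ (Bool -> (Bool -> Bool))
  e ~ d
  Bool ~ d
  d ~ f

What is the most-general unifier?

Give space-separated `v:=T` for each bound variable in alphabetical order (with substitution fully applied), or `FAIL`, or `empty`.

Answer: c:=(Bool -> (Bool -> Bool)) d:=Bool e:=Bool f:=Bool

Derivation:
step 1: unify c ~ (Bool -> (Bool -> Bool))  [subst: {-} | 3 pending]
  bind c := (Bool -> (Bool -> Bool))
step 2: unify e ~ d  [subst: {c:=(Bool -> (Bool -> Bool))} | 2 pending]
  bind e := d
step 3: unify Bool ~ d  [subst: {c:=(Bool -> (Bool -> Bool)), e:=d} | 1 pending]
  bind d := Bool
step 4: unify Bool ~ f  [subst: {c:=(Bool -> (Bool -> Bool)), e:=d, d:=Bool} | 0 pending]
  bind f := Bool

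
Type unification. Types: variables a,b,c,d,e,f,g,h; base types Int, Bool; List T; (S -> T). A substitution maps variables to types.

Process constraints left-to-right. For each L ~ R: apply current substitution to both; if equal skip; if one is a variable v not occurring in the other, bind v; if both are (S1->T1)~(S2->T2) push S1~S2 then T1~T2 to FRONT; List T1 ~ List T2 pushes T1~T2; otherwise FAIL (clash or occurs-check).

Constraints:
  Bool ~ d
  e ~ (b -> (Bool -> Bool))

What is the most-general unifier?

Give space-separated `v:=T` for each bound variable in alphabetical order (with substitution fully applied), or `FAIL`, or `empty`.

step 1: unify Bool ~ d  [subst: {-} | 1 pending]
  bind d := Bool
step 2: unify e ~ (b -> (Bool -> Bool))  [subst: {d:=Bool} | 0 pending]
  bind e := (b -> (Bool -> Bool))

Answer: d:=Bool e:=(b -> (Bool -> Bool))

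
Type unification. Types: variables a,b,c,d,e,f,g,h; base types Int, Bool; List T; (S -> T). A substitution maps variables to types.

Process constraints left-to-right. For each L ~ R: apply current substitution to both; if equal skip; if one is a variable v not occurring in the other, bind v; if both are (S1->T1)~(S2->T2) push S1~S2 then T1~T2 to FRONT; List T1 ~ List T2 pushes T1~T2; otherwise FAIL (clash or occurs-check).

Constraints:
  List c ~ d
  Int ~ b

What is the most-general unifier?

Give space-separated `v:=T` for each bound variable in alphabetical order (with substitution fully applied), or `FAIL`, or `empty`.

Answer: b:=Int d:=List c

Derivation:
step 1: unify List c ~ d  [subst: {-} | 1 pending]
  bind d := List c
step 2: unify Int ~ b  [subst: {d:=List c} | 0 pending]
  bind b := Int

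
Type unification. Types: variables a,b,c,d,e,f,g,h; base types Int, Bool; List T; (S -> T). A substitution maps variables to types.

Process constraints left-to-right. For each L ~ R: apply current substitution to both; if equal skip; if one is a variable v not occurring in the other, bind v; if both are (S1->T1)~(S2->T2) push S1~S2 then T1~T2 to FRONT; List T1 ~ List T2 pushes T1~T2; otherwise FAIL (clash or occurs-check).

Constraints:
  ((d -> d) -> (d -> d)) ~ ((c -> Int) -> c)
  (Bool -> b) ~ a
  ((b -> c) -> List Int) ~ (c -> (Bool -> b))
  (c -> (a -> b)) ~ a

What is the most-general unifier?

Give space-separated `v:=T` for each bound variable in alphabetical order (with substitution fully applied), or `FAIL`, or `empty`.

step 1: unify ((d -> d) -> (d -> d)) ~ ((c -> Int) -> c)  [subst: {-} | 3 pending]
  -> decompose arrow: push (d -> d)~(c -> Int), (d -> d)~c
step 2: unify (d -> d) ~ (c -> Int)  [subst: {-} | 4 pending]
  -> decompose arrow: push d~c, d~Int
step 3: unify d ~ c  [subst: {-} | 5 pending]
  bind d := c
step 4: unify c ~ Int  [subst: {d:=c} | 4 pending]
  bind c := Int
step 5: unify (Int -> Int) ~ Int  [subst: {d:=c, c:=Int} | 3 pending]
  clash: (Int -> Int) vs Int

Answer: FAIL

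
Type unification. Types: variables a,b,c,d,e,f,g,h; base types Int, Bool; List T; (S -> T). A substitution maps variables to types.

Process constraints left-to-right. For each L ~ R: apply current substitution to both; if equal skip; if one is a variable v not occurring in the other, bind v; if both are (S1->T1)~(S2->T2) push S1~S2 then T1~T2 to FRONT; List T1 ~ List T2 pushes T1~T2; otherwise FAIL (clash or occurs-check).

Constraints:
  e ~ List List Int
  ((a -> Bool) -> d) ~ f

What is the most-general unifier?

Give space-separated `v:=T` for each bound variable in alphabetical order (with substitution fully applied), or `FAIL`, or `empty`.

step 1: unify e ~ List List Int  [subst: {-} | 1 pending]
  bind e := List List Int
step 2: unify ((a -> Bool) -> d) ~ f  [subst: {e:=List List Int} | 0 pending]
  bind f := ((a -> Bool) -> d)

Answer: e:=List List Int f:=((a -> Bool) -> d)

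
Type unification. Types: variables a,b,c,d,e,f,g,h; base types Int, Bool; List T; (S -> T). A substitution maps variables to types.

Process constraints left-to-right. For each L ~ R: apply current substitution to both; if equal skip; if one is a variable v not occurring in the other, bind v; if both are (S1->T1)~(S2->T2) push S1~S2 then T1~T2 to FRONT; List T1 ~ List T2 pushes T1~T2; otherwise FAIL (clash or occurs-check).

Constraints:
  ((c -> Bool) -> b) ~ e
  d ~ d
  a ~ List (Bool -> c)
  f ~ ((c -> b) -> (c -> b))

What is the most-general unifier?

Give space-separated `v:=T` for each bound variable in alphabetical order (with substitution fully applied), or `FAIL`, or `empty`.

Answer: a:=List (Bool -> c) e:=((c -> Bool) -> b) f:=((c -> b) -> (c -> b))

Derivation:
step 1: unify ((c -> Bool) -> b) ~ e  [subst: {-} | 3 pending]
  bind e := ((c -> Bool) -> b)
step 2: unify d ~ d  [subst: {e:=((c -> Bool) -> b)} | 2 pending]
  -> identical, skip
step 3: unify a ~ List (Bool -> c)  [subst: {e:=((c -> Bool) -> b)} | 1 pending]
  bind a := List (Bool -> c)
step 4: unify f ~ ((c -> b) -> (c -> b))  [subst: {e:=((c -> Bool) -> b), a:=List (Bool -> c)} | 0 pending]
  bind f := ((c -> b) -> (c -> b))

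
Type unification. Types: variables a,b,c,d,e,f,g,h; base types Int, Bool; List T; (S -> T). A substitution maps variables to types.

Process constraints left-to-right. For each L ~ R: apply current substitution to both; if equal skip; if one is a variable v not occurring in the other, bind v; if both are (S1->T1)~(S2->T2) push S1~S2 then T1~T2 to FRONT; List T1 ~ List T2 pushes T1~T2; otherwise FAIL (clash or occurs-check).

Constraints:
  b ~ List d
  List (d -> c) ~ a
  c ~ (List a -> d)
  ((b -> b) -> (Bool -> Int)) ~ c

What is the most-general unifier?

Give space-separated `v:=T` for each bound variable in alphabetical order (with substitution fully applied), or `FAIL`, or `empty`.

Answer: FAIL

Derivation:
step 1: unify b ~ List d  [subst: {-} | 3 pending]
  bind b := List d
step 2: unify List (d -> c) ~ a  [subst: {b:=List d} | 2 pending]
  bind a := List (d -> c)
step 3: unify c ~ (List List (d -> c) -> d)  [subst: {b:=List d, a:=List (d -> c)} | 1 pending]
  occurs-check fail: c in (List List (d -> c) -> d)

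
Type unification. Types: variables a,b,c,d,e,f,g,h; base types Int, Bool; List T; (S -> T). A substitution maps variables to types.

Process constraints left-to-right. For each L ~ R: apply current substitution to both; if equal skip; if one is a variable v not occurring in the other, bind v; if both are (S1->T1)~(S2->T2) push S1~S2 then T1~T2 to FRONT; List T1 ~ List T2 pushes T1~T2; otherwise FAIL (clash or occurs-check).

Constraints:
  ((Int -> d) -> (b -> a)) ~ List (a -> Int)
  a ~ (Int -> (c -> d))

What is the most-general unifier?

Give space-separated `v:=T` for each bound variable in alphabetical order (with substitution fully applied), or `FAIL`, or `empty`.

Answer: FAIL

Derivation:
step 1: unify ((Int -> d) -> (b -> a)) ~ List (a -> Int)  [subst: {-} | 1 pending]
  clash: ((Int -> d) -> (b -> a)) vs List (a -> Int)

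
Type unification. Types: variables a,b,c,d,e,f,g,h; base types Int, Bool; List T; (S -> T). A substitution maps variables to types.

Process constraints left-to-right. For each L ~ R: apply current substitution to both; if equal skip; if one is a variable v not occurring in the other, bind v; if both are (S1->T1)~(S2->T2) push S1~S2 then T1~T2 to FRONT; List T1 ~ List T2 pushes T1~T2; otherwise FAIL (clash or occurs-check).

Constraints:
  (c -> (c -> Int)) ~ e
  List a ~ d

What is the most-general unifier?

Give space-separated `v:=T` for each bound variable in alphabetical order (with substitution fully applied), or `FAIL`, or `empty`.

step 1: unify (c -> (c -> Int)) ~ e  [subst: {-} | 1 pending]
  bind e := (c -> (c -> Int))
step 2: unify List a ~ d  [subst: {e:=(c -> (c -> Int))} | 0 pending]
  bind d := List a

Answer: d:=List a e:=(c -> (c -> Int))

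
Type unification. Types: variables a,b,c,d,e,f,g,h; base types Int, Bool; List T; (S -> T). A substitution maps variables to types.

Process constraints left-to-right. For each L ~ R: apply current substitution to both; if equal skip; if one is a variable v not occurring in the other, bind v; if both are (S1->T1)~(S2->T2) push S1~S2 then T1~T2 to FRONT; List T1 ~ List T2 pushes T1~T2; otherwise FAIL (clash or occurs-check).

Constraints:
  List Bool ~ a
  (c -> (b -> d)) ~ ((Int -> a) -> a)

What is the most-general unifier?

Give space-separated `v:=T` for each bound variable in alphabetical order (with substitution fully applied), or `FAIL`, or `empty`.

Answer: FAIL

Derivation:
step 1: unify List Bool ~ a  [subst: {-} | 1 pending]
  bind a := List Bool
step 2: unify (c -> (b -> d)) ~ ((Int -> List Bool) -> List Bool)  [subst: {a:=List Bool} | 0 pending]
  -> decompose arrow: push c~(Int -> List Bool), (b -> d)~List Bool
step 3: unify c ~ (Int -> List Bool)  [subst: {a:=List Bool} | 1 pending]
  bind c := (Int -> List Bool)
step 4: unify (b -> d) ~ List Bool  [subst: {a:=List Bool, c:=(Int -> List Bool)} | 0 pending]
  clash: (b -> d) vs List Bool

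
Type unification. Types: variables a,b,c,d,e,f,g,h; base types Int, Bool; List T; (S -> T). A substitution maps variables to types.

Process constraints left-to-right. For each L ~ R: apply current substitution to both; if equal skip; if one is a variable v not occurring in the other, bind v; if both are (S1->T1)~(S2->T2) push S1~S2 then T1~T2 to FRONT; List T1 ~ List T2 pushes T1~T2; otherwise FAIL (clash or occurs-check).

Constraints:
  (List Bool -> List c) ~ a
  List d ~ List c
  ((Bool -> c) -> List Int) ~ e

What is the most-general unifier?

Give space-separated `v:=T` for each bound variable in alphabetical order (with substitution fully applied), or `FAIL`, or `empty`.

Answer: a:=(List Bool -> List c) d:=c e:=((Bool -> c) -> List Int)

Derivation:
step 1: unify (List Bool -> List c) ~ a  [subst: {-} | 2 pending]
  bind a := (List Bool -> List c)
step 2: unify List d ~ List c  [subst: {a:=(List Bool -> List c)} | 1 pending]
  -> decompose List: push d~c
step 3: unify d ~ c  [subst: {a:=(List Bool -> List c)} | 1 pending]
  bind d := c
step 4: unify ((Bool -> c) -> List Int) ~ e  [subst: {a:=(List Bool -> List c), d:=c} | 0 pending]
  bind e := ((Bool -> c) -> List Int)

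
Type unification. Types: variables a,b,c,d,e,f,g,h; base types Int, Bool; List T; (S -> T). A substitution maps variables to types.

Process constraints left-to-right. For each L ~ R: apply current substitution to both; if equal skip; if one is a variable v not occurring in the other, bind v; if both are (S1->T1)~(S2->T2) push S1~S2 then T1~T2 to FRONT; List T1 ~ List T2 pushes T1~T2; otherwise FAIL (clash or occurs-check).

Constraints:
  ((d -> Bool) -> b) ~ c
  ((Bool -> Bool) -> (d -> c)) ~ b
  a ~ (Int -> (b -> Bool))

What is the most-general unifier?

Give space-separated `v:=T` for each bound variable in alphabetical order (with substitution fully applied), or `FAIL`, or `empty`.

Answer: FAIL

Derivation:
step 1: unify ((d -> Bool) -> b) ~ c  [subst: {-} | 2 pending]
  bind c := ((d -> Bool) -> b)
step 2: unify ((Bool -> Bool) -> (d -> ((d -> Bool) -> b))) ~ b  [subst: {c:=((d -> Bool) -> b)} | 1 pending]
  occurs-check fail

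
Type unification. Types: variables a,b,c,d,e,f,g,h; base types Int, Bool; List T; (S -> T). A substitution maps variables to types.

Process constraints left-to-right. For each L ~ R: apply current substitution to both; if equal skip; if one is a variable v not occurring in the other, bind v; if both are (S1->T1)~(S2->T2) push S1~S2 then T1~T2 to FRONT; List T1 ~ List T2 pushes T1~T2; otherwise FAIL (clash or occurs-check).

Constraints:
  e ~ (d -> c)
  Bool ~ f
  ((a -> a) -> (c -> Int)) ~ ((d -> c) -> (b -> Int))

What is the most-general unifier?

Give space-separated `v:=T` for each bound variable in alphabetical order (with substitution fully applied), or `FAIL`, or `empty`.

Answer: a:=b c:=b d:=b e:=(b -> b) f:=Bool

Derivation:
step 1: unify e ~ (d -> c)  [subst: {-} | 2 pending]
  bind e := (d -> c)
step 2: unify Bool ~ f  [subst: {e:=(d -> c)} | 1 pending]
  bind f := Bool
step 3: unify ((a -> a) -> (c -> Int)) ~ ((d -> c) -> (b -> Int))  [subst: {e:=(d -> c), f:=Bool} | 0 pending]
  -> decompose arrow: push (a -> a)~(d -> c), (c -> Int)~(b -> Int)
step 4: unify (a -> a) ~ (d -> c)  [subst: {e:=(d -> c), f:=Bool} | 1 pending]
  -> decompose arrow: push a~d, a~c
step 5: unify a ~ d  [subst: {e:=(d -> c), f:=Bool} | 2 pending]
  bind a := d
step 6: unify d ~ c  [subst: {e:=(d -> c), f:=Bool, a:=d} | 1 pending]
  bind d := c
step 7: unify (c -> Int) ~ (b -> Int)  [subst: {e:=(d -> c), f:=Bool, a:=d, d:=c} | 0 pending]
  -> decompose arrow: push c~b, Int~Int
step 8: unify c ~ b  [subst: {e:=(d -> c), f:=Bool, a:=d, d:=c} | 1 pending]
  bind c := b
step 9: unify Int ~ Int  [subst: {e:=(d -> c), f:=Bool, a:=d, d:=c, c:=b} | 0 pending]
  -> identical, skip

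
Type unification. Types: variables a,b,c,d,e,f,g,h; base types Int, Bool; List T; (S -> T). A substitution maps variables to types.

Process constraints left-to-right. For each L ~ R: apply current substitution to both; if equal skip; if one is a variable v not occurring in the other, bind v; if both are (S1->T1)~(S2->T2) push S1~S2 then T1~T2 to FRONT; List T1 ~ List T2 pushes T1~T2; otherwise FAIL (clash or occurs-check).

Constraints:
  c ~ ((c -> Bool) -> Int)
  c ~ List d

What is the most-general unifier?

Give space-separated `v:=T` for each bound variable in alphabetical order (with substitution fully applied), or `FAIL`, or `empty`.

Answer: FAIL

Derivation:
step 1: unify c ~ ((c -> Bool) -> Int)  [subst: {-} | 1 pending]
  occurs-check fail: c in ((c -> Bool) -> Int)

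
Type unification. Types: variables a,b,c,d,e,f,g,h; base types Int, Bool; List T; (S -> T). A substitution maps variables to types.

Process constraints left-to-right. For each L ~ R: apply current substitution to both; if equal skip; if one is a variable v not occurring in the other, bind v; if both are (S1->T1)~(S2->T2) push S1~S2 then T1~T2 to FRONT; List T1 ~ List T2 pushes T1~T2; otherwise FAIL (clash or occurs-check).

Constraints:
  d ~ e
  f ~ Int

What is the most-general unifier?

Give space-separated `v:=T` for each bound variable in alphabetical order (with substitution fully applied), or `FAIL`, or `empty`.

step 1: unify d ~ e  [subst: {-} | 1 pending]
  bind d := e
step 2: unify f ~ Int  [subst: {d:=e} | 0 pending]
  bind f := Int

Answer: d:=e f:=Int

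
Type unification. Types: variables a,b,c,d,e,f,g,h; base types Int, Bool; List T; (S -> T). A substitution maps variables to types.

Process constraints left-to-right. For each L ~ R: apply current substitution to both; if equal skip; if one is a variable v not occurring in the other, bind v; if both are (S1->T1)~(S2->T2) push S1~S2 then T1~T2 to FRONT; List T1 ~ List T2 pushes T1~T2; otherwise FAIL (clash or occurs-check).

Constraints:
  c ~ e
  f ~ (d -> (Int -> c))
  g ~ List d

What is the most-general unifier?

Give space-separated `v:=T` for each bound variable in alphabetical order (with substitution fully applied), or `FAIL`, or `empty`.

step 1: unify c ~ e  [subst: {-} | 2 pending]
  bind c := e
step 2: unify f ~ (d -> (Int -> e))  [subst: {c:=e} | 1 pending]
  bind f := (d -> (Int -> e))
step 3: unify g ~ List d  [subst: {c:=e, f:=(d -> (Int -> e))} | 0 pending]
  bind g := List d

Answer: c:=e f:=(d -> (Int -> e)) g:=List d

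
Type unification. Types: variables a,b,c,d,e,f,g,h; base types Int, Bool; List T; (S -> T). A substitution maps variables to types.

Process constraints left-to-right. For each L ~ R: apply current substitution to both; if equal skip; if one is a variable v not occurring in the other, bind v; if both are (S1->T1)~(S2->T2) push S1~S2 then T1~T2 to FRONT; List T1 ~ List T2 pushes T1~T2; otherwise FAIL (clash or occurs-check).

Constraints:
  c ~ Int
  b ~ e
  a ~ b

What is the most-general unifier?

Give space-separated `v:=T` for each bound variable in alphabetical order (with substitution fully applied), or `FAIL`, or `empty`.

Answer: a:=e b:=e c:=Int

Derivation:
step 1: unify c ~ Int  [subst: {-} | 2 pending]
  bind c := Int
step 2: unify b ~ e  [subst: {c:=Int} | 1 pending]
  bind b := e
step 3: unify a ~ e  [subst: {c:=Int, b:=e} | 0 pending]
  bind a := e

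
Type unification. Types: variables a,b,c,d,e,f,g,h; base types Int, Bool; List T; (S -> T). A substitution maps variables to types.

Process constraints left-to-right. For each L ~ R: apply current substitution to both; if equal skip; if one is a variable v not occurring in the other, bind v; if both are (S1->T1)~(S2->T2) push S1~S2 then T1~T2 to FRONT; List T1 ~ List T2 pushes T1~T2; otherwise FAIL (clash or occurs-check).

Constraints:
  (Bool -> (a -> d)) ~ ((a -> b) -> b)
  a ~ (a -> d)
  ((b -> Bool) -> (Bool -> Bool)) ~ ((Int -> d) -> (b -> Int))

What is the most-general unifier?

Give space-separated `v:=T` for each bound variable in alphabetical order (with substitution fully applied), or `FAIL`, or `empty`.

step 1: unify (Bool -> (a -> d)) ~ ((a -> b) -> b)  [subst: {-} | 2 pending]
  -> decompose arrow: push Bool~(a -> b), (a -> d)~b
step 2: unify Bool ~ (a -> b)  [subst: {-} | 3 pending]
  clash: Bool vs (a -> b)

Answer: FAIL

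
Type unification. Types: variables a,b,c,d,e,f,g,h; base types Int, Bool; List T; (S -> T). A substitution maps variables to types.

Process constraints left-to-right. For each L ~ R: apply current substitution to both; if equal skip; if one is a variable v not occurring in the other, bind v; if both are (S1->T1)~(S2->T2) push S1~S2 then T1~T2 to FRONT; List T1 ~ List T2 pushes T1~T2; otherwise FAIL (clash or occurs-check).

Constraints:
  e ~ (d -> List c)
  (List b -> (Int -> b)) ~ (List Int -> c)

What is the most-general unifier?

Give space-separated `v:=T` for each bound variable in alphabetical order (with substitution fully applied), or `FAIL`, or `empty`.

Answer: b:=Int c:=(Int -> Int) e:=(d -> List (Int -> Int))

Derivation:
step 1: unify e ~ (d -> List c)  [subst: {-} | 1 pending]
  bind e := (d -> List c)
step 2: unify (List b -> (Int -> b)) ~ (List Int -> c)  [subst: {e:=(d -> List c)} | 0 pending]
  -> decompose arrow: push List b~List Int, (Int -> b)~c
step 3: unify List b ~ List Int  [subst: {e:=(d -> List c)} | 1 pending]
  -> decompose List: push b~Int
step 4: unify b ~ Int  [subst: {e:=(d -> List c)} | 1 pending]
  bind b := Int
step 5: unify (Int -> Int) ~ c  [subst: {e:=(d -> List c), b:=Int} | 0 pending]
  bind c := (Int -> Int)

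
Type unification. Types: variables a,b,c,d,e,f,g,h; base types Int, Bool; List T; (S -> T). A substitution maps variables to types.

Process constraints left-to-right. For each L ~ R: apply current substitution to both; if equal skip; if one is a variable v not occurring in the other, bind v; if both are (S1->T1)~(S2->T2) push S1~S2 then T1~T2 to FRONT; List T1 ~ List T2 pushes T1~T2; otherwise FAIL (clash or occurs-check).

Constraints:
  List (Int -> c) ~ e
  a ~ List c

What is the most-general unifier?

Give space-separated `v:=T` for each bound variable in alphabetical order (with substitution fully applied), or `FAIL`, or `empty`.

Answer: a:=List c e:=List (Int -> c)

Derivation:
step 1: unify List (Int -> c) ~ e  [subst: {-} | 1 pending]
  bind e := List (Int -> c)
step 2: unify a ~ List c  [subst: {e:=List (Int -> c)} | 0 pending]
  bind a := List c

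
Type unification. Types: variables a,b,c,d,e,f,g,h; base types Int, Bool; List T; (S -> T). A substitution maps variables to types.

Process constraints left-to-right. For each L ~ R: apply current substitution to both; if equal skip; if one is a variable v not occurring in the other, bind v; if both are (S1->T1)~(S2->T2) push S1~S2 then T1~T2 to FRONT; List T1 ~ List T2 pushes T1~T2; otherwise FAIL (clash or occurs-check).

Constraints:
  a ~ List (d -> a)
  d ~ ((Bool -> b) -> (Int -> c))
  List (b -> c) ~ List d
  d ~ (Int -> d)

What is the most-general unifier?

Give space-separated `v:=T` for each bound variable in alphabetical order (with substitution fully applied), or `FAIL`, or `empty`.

step 1: unify a ~ List (d -> a)  [subst: {-} | 3 pending]
  occurs-check fail: a in List (d -> a)

Answer: FAIL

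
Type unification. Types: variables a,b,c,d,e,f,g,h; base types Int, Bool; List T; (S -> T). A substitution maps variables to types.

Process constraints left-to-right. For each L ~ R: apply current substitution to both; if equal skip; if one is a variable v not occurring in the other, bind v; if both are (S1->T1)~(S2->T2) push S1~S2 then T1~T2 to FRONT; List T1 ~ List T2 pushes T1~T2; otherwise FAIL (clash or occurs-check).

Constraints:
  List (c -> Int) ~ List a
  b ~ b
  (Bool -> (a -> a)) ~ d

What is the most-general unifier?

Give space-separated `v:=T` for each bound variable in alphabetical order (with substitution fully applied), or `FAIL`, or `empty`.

Answer: a:=(c -> Int) d:=(Bool -> ((c -> Int) -> (c -> Int)))

Derivation:
step 1: unify List (c -> Int) ~ List a  [subst: {-} | 2 pending]
  -> decompose List: push (c -> Int)~a
step 2: unify (c -> Int) ~ a  [subst: {-} | 2 pending]
  bind a := (c -> Int)
step 3: unify b ~ b  [subst: {a:=(c -> Int)} | 1 pending]
  -> identical, skip
step 4: unify (Bool -> ((c -> Int) -> (c -> Int))) ~ d  [subst: {a:=(c -> Int)} | 0 pending]
  bind d := (Bool -> ((c -> Int) -> (c -> Int)))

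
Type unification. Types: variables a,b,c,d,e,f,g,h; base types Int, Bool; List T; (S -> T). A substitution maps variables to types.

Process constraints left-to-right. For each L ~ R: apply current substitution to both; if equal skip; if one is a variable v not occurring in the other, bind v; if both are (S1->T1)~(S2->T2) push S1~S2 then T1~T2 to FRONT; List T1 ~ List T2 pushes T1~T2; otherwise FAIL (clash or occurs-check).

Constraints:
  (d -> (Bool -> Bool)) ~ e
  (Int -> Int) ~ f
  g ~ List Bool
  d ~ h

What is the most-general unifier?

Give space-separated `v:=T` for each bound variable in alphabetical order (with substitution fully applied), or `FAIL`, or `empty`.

Answer: d:=h e:=(h -> (Bool -> Bool)) f:=(Int -> Int) g:=List Bool

Derivation:
step 1: unify (d -> (Bool -> Bool)) ~ e  [subst: {-} | 3 pending]
  bind e := (d -> (Bool -> Bool))
step 2: unify (Int -> Int) ~ f  [subst: {e:=(d -> (Bool -> Bool))} | 2 pending]
  bind f := (Int -> Int)
step 3: unify g ~ List Bool  [subst: {e:=(d -> (Bool -> Bool)), f:=(Int -> Int)} | 1 pending]
  bind g := List Bool
step 4: unify d ~ h  [subst: {e:=(d -> (Bool -> Bool)), f:=(Int -> Int), g:=List Bool} | 0 pending]
  bind d := h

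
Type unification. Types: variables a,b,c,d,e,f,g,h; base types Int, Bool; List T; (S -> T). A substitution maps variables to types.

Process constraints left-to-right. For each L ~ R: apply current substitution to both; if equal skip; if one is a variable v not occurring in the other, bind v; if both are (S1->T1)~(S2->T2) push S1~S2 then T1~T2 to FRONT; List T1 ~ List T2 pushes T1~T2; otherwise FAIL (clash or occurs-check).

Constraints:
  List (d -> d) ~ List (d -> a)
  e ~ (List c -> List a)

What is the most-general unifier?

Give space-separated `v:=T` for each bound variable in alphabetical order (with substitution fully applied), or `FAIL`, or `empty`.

Answer: d:=a e:=(List c -> List a)

Derivation:
step 1: unify List (d -> d) ~ List (d -> a)  [subst: {-} | 1 pending]
  -> decompose List: push (d -> d)~(d -> a)
step 2: unify (d -> d) ~ (d -> a)  [subst: {-} | 1 pending]
  -> decompose arrow: push d~d, d~a
step 3: unify d ~ d  [subst: {-} | 2 pending]
  -> identical, skip
step 4: unify d ~ a  [subst: {-} | 1 pending]
  bind d := a
step 5: unify e ~ (List c -> List a)  [subst: {d:=a} | 0 pending]
  bind e := (List c -> List a)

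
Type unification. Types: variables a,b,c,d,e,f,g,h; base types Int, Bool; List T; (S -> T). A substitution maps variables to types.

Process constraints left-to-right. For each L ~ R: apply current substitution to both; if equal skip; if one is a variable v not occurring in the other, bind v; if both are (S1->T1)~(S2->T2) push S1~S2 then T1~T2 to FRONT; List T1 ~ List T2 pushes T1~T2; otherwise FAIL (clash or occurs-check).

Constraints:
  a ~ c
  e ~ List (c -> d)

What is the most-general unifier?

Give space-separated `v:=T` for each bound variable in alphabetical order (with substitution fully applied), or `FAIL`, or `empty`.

Answer: a:=c e:=List (c -> d)

Derivation:
step 1: unify a ~ c  [subst: {-} | 1 pending]
  bind a := c
step 2: unify e ~ List (c -> d)  [subst: {a:=c} | 0 pending]
  bind e := List (c -> d)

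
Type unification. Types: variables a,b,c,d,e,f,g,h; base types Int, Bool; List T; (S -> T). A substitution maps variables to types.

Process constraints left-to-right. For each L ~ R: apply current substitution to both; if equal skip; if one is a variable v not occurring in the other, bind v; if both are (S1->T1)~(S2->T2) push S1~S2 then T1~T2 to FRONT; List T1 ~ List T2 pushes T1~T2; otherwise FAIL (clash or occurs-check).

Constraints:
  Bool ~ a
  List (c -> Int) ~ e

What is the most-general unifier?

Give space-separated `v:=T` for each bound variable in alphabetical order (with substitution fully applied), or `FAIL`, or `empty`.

Answer: a:=Bool e:=List (c -> Int)

Derivation:
step 1: unify Bool ~ a  [subst: {-} | 1 pending]
  bind a := Bool
step 2: unify List (c -> Int) ~ e  [subst: {a:=Bool} | 0 pending]
  bind e := List (c -> Int)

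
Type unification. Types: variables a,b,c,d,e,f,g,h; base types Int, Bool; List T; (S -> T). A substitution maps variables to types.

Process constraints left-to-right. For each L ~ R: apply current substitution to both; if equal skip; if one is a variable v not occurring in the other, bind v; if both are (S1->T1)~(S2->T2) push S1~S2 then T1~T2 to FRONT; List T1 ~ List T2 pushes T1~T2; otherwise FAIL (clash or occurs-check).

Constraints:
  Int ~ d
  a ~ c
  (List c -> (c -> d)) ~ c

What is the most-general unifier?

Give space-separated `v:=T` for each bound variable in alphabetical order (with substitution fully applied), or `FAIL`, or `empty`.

step 1: unify Int ~ d  [subst: {-} | 2 pending]
  bind d := Int
step 2: unify a ~ c  [subst: {d:=Int} | 1 pending]
  bind a := c
step 3: unify (List c -> (c -> Int)) ~ c  [subst: {d:=Int, a:=c} | 0 pending]
  occurs-check fail

Answer: FAIL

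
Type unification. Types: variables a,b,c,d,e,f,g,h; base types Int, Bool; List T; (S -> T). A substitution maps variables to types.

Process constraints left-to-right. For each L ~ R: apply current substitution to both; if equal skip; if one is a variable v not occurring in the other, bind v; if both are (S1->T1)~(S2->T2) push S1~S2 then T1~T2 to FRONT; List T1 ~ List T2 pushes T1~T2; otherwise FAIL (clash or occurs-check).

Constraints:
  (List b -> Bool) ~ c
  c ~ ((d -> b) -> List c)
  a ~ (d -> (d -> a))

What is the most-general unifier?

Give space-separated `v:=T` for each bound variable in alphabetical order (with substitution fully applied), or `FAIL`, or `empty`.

Answer: FAIL

Derivation:
step 1: unify (List b -> Bool) ~ c  [subst: {-} | 2 pending]
  bind c := (List b -> Bool)
step 2: unify (List b -> Bool) ~ ((d -> b) -> List (List b -> Bool))  [subst: {c:=(List b -> Bool)} | 1 pending]
  -> decompose arrow: push List b~(d -> b), Bool~List (List b -> Bool)
step 3: unify List b ~ (d -> b)  [subst: {c:=(List b -> Bool)} | 2 pending]
  clash: List b vs (d -> b)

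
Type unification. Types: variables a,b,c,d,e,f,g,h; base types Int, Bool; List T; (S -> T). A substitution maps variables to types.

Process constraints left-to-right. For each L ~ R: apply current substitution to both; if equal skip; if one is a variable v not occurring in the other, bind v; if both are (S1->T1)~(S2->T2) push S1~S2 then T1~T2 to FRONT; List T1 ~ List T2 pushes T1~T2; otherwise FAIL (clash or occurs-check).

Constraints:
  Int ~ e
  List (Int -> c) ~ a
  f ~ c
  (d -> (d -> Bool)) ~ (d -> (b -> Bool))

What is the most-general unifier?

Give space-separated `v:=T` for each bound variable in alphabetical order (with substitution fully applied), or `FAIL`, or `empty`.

Answer: a:=List (Int -> c) d:=b e:=Int f:=c

Derivation:
step 1: unify Int ~ e  [subst: {-} | 3 pending]
  bind e := Int
step 2: unify List (Int -> c) ~ a  [subst: {e:=Int} | 2 pending]
  bind a := List (Int -> c)
step 3: unify f ~ c  [subst: {e:=Int, a:=List (Int -> c)} | 1 pending]
  bind f := c
step 4: unify (d -> (d -> Bool)) ~ (d -> (b -> Bool))  [subst: {e:=Int, a:=List (Int -> c), f:=c} | 0 pending]
  -> decompose arrow: push d~d, (d -> Bool)~(b -> Bool)
step 5: unify d ~ d  [subst: {e:=Int, a:=List (Int -> c), f:=c} | 1 pending]
  -> identical, skip
step 6: unify (d -> Bool) ~ (b -> Bool)  [subst: {e:=Int, a:=List (Int -> c), f:=c} | 0 pending]
  -> decompose arrow: push d~b, Bool~Bool
step 7: unify d ~ b  [subst: {e:=Int, a:=List (Int -> c), f:=c} | 1 pending]
  bind d := b
step 8: unify Bool ~ Bool  [subst: {e:=Int, a:=List (Int -> c), f:=c, d:=b} | 0 pending]
  -> identical, skip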